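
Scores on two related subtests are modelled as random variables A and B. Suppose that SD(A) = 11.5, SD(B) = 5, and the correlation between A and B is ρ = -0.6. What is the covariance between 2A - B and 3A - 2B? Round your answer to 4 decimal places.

1085.0000

var(A) = (11.5)² = 132.25;  var(B) = (5)² = 25
Cov(A,B) = ρ·SD(A)·SD(B) = -0.6·11.5·5 = -34.5
Cov(2A - B, 3A - 2B) = (2)(3)var(A) + (-1)(-2)var(B) + [(2)(-2) + (-1)(3)]Cov(A,B)
= 6·132.25 + 2·25 + -7·-34.5 = 1085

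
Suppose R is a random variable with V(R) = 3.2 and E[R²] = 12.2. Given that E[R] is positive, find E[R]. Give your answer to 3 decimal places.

3.000

(E[R])² = E[R²] − V(R) = 12.2 − 3.2 = 9
E[R] = √9 = 3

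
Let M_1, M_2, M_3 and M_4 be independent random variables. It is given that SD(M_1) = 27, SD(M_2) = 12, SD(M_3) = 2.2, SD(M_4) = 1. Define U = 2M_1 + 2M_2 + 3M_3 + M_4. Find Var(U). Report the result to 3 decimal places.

3536.560

Var(M_1) = 729, Var(M_2) = 144, Var(M_3) = 4.84, Var(M_4) = 1
By independence, Var(U) = (2)²Var(M_1) + (2)²Var(M_2) + (3)²Var(M_3) + (1)²Var(M_4)
= (2)²·729 + (2)²·144 + (3)²·4.84 + (1)²·1 = 3536.56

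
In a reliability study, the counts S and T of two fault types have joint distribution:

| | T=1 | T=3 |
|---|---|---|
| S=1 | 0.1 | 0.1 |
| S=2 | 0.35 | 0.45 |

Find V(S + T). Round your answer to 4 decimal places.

1.1900

E[S] = 1.8,  E[T] = 2.1,  E[ST] = 3.8
V(S) = 3.4 − (1.8)² = 0.16;  V(T) = 5.4 − (2.1)² = 0.99
Cov(S,T) = 3.8 − (1.8)(2.1) = 0.02
V(S + T) = (1)²·0.16 + (1)²·0.99 + 2·(1)·(1)·0.02 = 1.19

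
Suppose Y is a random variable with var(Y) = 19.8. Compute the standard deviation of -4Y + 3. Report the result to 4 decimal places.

var(-4Y + 3) = (-4)²·19.8 = 316.8
SD(-4Y + 3) = √316.8 ≈ 17.7989

17.7989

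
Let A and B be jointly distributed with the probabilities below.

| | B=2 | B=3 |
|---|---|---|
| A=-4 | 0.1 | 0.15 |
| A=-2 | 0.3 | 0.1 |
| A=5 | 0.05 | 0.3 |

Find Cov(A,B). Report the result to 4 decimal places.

0.7275

E[A] = -0.05,  E[B] = 2.55
E[AB] = 0.6
Cov(A,B) = E[AB] − E[A]E[B] = 0.6 − (-0.05)(2.55) = 0.7275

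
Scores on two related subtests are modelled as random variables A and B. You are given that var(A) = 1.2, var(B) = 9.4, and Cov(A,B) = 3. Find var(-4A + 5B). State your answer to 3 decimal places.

var(-4A + 5B) = (-4)²·var(A) + (5)²·var(B) + 2·(-4)·(5)·Cov(A,B)
= 16·1.2 + 25·9.4 + -40·3 = 134.2

134.200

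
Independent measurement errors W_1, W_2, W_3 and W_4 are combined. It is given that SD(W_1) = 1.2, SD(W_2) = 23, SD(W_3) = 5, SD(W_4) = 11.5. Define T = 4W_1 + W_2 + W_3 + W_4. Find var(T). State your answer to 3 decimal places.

var(W_1) = 1.44, var(W_2) = 529, var(W_3) = 25, var(W_4) = 132.25
By independence, var(T) = (4)²var(W_1) + (1)²var(W_2) + (1)²var(W_3) + (1)²var(W_4)
= (4)²·1.44 + (1)²·529 + (1)²·25 + (1)²·132.25 = 709.29

709.290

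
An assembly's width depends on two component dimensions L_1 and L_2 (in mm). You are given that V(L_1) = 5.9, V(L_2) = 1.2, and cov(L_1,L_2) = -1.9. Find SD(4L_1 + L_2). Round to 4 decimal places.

8.9666

V(4L_1 + L_2) = (4)²·V(L_1) + (1)²·V(L_2) + 2·(4)·(1)·cov(L_1,L_2)
= 16·5.9 + 1·1.2 + 8·-1.9 = 80.4
SD(4L_1 + L_2) = √80.4 ≈ 8.9666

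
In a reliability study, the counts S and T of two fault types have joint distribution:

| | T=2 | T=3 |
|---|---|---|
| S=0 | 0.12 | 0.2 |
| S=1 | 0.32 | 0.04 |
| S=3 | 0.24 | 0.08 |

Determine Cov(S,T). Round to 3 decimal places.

E[S] = 1.32,  E[T] = 2.32
E[ST] = 2.92
Cov(S,T) = E[ST] − E[S]E[T] = 2.92 − (1.32)(2.32) = -0.1424

-0.142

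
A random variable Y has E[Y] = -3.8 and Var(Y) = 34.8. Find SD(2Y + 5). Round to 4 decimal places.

11.7983

Var(2Y + 5) = (2)²·34.8 = 139.2
SD(2Y + 5) = √139.2 ≈ 11.7983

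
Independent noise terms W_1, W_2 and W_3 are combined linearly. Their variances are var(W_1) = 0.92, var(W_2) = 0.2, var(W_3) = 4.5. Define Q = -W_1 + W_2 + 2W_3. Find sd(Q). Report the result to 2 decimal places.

By independence, var(Q) = (-1)²var(W_1) + (1)²var(W_2) + (2)²var(W_3)
= (-1)²·0.92 + (1)²·0.2 + (2)²·4.5 = 19.12
sd(Q) = √19.12 ≈ 4.37

4.37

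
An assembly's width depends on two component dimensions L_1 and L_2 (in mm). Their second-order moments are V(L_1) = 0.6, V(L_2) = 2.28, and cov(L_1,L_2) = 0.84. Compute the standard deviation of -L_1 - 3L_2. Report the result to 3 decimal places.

5.115

V(-L_1 - 3L_2) = (-1)²·V(L_1) + (-3)²·V(L_2) + 2·(-1)·(-3)·cov(L_1,L_2)
= 1·0.6 + 9·2.28 + 6·0.84 = 26.16
SD(-L_1 - 3L_2) = √26.16 ≈ 5.115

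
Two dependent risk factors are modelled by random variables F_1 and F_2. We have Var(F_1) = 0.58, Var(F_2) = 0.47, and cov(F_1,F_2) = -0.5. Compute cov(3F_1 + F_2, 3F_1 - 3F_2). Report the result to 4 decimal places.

cov(3F_1 + F_2, 3F_1 - 3F_2) = (3)(3)Var(F_1) + (1)(-3)Var(F_2) + [(3)(-3) + (1)(3)]cov(F_1,F_2)
= 9·0.58 + -3·0.47 + -6·-0.5 = 6.81

6.8100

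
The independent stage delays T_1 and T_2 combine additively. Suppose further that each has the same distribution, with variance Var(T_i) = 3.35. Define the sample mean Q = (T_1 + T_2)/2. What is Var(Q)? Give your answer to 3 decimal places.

1.675

By independence, Var(Q) = (0.5)²Var(T_1) + (0.5)²Var(T_2)
= (0.5)²·3.35 + (0.5)²·3.35 = 1.675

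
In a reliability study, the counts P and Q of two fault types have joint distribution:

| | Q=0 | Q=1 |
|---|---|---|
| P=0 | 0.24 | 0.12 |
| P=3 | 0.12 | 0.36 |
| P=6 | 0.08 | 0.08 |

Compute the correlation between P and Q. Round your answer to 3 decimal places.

E[P] = 2.4,  E[Q] = 0.56
E[PQ] = 1.56
Cov(P,Q) = E[PQ] − E[P]E[Q] = 1.56 − (2.4)(0.56) = 0.216
var(P) = 4.32,  var(Q) = 0.2464
ρ = 0.216 / √(4.32·0.2464) ≈ 0.209

0.209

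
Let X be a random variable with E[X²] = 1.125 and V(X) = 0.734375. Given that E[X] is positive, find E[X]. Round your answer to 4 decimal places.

0.6250

(E[X])² = E[X²] − V(X) = 1.125 − 0.734375 = 0.390625
E[X] = √0.390625 = 0.625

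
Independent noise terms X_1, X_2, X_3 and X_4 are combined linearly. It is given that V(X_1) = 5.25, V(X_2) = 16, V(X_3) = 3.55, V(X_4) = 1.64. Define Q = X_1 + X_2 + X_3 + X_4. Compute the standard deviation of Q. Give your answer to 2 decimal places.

By independence, V(Q) = (1)²V(X_1) + (1)²V(X_2) + (1)²V(X_3) + (1)²V(X_4)
= (1)²·5.25 + (1)²·16 + (1)²·3.55 + (1)²·1.64 = 26.44
SD(Q) = √26.44 ≈ 5.14

5.14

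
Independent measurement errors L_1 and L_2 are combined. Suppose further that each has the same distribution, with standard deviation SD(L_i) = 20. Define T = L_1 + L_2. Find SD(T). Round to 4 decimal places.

28.2843

V(L_i) = (20)² = 400
By independence, V(T) = (1)²V(L_1) + (1)²V(L_2)
= (1)²·400 + (1)²·400 = 800
SD(T) = √800 ≈ 28.2843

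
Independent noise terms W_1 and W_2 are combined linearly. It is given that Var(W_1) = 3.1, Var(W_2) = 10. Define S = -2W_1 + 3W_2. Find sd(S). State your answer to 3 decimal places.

By independence, Var(S) = (-2)²Var(W_1) + (3)²Var(W_2)
= (-2)²·3.1 + (3)²·10 = 102.4
sd(S) = √102.4 ≈ 10.119

10.119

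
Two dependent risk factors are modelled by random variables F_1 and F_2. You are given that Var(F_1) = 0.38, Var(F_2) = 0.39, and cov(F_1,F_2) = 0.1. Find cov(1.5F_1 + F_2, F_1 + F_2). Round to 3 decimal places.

cov(1.5F_1 + F_2, F_1 + F_2) = (1.5)(1)Var(F_1) + (1)(1)Var(F_2) + [(1.5)(1) + (1)(1)]cov(F_1,F_2)
= 1.5·0.38 + 1·0.39 + 2.5·0.1 = 1.21

1.210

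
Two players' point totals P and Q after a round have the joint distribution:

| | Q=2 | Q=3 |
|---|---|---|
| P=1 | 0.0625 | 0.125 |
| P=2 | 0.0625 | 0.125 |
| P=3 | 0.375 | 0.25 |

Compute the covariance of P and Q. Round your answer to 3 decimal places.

E[P] = 2.4375,  E[Q] = 2.5
E[PQ] = 6
cov(P,Q) = E[PQ] − E[P]E[Q] = 6 − (2.4375)(2.5) = -0.09375

-0.094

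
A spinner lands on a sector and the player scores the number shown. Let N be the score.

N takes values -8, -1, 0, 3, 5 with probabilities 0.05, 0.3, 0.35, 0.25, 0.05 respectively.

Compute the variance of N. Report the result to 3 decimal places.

6.910

E[N] = (-8)(0.05) + (-1)(0.3) + (0)(0.35) + (3)(0.25) + (5)(0.05) = 0.3
E[N²] = (-8)²(0.05) + (-1)²(0.3) + (0)²(0.35) + (3)²(0.25) + (5)²(0.05) = 7
V(N) = E[N²] − (E[N])² = 7 − (0.3)² = 6.91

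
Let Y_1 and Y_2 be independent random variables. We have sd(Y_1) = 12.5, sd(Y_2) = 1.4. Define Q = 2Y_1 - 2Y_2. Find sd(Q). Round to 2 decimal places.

Var(Y_1) = 156.25, Var(Y_2) = 1.96
By independence, Var(Q) = (2)²Var(Y_1) + (-2)²Var(Y_2)
= (2)²·156.25 + (-2)²·1.96 = 632.84
sd(Q) = √632.84 ≈ 25.16

25.16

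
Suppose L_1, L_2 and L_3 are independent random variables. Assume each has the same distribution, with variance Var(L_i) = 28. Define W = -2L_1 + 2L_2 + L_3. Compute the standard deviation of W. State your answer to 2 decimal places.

By independence, Var(W) = (-2)²Var(L_1) + (2)²Var(L_2) + (1)²Var(L_3)
= (-2)²·28 + (2)²·28 + (1)²·28 = 252
σ(W) = √252 ≈ 15.87

15.87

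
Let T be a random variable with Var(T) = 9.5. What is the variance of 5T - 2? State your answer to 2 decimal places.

237.50

Var(5T - 2) = (5)²·Var(T) = 25·9.5 = 237.5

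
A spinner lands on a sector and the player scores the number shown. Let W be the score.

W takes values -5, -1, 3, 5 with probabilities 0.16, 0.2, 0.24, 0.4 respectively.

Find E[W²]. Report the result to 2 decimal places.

16.36

E[W²] = (-5)²(0.16) + (-1)²(0.2) + (3)²(0.24) + (5)²(0.4) = 16.36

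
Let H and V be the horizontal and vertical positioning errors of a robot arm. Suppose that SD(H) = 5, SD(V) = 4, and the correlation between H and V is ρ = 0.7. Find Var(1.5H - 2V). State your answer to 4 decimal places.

Var(H) = (5)² = 25;  Var(V) = (4)² = 16
Cov(H,V) = ρ·SD(H)·SD(V) = 0.7·5·4 = 14
Var(1.5H - 2V) = (1.5)²·Var(H) + (-2)²·Var(V) + 2·(1.5)·(-2)·Cov(H,V)
= 2.25·25 + 4·16 + -6·14 = 36.25

36.2500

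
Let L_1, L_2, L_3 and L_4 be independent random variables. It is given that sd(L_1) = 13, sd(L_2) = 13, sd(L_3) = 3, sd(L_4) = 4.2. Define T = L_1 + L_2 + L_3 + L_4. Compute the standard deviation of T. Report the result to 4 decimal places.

Var(L_1) = 169, Var(L_2) = 169, Var(L_3) = 9, Var(L_4) = 17.64
By independence, Var(T) = (1)²Var(L_1) + (1)²Var(L_2) + (1)²Var(L_3) + (1)²Var(L_4)
= (1)²·169 + (1)²·169 + (1)²·9 + (1)²·17.64 = 364.64
sd(T) = √364.64 ≈ 19.0955

19.0955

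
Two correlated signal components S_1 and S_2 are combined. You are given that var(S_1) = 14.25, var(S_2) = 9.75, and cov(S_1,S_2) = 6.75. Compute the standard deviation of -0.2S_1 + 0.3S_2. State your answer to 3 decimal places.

0.798

var(-0.2S_1 + 0.3S_2) = (-0.2)²·var(S_1) + (0.3)²·var(S_2) + 2·(-0.2)·(0.3)·cov(S_1,S_2)
= 0.04·14.25 + 0.09·9.75 + -0.12·6.75 = 0.6375
SD(-0.2S_1 + 0.3S_2) = √0.6375 ≈ 0.798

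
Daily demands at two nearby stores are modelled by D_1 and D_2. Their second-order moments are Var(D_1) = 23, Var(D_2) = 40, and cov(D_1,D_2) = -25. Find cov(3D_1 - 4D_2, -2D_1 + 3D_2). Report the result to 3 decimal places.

-1043.000

cov(3D_1 - 4D_2, -2D_1 + 3D_2) = (3)(-2)Var(D_1) + (-4)(3)Var(D_2) + [(3)(3) + (-4)(-2)]cov(D_1,D_2)
= -6·23 + -12·40 + 17·-25 = -1043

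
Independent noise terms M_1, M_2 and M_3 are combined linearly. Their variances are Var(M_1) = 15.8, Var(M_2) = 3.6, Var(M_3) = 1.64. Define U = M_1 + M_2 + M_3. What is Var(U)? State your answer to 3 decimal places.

By independence, Var(U) = (1)²Var(M_1) + (1)²Var(M_2) + (1)²Var(M_3)
= (1)²·15.8 + (1)²·3.6 + (1)²·1.64 = 21.04

21.040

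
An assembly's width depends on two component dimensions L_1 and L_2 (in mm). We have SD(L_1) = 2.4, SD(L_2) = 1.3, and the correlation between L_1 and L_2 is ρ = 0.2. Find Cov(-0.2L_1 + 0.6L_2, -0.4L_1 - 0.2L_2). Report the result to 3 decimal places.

0.133

var(L_1) = (2.4)² = 5.76;  var(L_2) = (1.3)² = 1.69
Cov(L_1,L_2) = ρ·SD(L_1)·SD(L_2) = 0.2·2.4·1.3 = 0.624
Cov(-0.2L_1 + 0.6L_2, -0.4L_1 - 0.2L_2) = (-0.2)(-0.4)var(L_1) + (0.6)(-0.2)var(L_2) + [(-0.2)(-0.2) + (0.6)(-0.4)]Cov(L_1,L_2)
= 0.08·5.76 + -0.12·1.69 + -0.2·0.624 = 0.1332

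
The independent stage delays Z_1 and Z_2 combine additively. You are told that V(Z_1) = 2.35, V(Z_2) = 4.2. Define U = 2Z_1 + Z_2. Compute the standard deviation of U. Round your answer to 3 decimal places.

By independence, V(U) = (2)²V(Z_1) + (1)²V(Z_2)
= (2)²·2.35 + (1)²·4.2 = 13.6
SD(U) = √13.6 ≈ 3.688

3.688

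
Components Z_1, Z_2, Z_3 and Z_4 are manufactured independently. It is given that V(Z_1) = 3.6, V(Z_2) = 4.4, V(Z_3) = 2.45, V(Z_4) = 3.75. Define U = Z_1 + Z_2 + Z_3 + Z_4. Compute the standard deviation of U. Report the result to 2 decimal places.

By independence, V(U) = (1)²V(Z_1) + (1)²V(Z_2) + (1)²V(Z_3) + (1)²V(Z_4)
= (1)²·3.6 + (1)²·4.4 + (1)²·2.45 + (1)²·3.75 = 14.2
sd(U) = √14.2 ≈ 3.77

3.77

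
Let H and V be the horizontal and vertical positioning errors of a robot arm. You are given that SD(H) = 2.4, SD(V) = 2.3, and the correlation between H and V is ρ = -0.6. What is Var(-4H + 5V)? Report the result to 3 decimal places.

Var(H) = (2.4)² = 5.76;  Var(V) = (2.3)² = 5.29
Cov(H,V) = ρ·SD(H)·SD(V) = -0.6·2.4·2.3 = -3.312
Var(-4H + 5V) = (-4)²·Var(H) + (5)²·Var(V) + 2·(-4)·(5)·Cov(H,V)
= 16·5.76 + 25·5.29 + -40·-3.312 = 356.89

356.890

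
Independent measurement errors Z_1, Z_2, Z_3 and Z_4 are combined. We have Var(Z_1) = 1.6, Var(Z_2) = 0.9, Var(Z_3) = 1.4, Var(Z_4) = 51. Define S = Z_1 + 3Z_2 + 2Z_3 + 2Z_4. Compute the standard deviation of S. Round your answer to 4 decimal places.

14.8088

By independence, Var(S) = (1)²Var(Z_1) + (3)²Var(Z_2) + (2)²Var(Z_3) + (2)²Var(Z_4)
= (1)²·1.6 + (3)²·0.9 + (2)²·1.4 + (2)²·51 = 219.3
SD(S) = √219.3 ≈ 14.8088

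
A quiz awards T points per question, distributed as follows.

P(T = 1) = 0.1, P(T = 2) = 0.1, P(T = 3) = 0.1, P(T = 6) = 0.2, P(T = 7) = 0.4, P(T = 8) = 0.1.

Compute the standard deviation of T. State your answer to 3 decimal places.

E[T] = (1)(0.1) + (2)(0.1) + (3)(0.1) + (6)(0.2) + (7)(0.4) + (8)(0.1) = 5.4
E[T²] = (1)²(0.1) + (2)²(0.1) + (3)²(0.1) + (6)²(0.2) + (7)²(0.4) + (8)²(0.1) = 34.6
Var(T) = E[T²] − (E[T])² = 34.6 − (5.4)² = 5.44
sd(T) = √5.44 ≈ 2.332

2.332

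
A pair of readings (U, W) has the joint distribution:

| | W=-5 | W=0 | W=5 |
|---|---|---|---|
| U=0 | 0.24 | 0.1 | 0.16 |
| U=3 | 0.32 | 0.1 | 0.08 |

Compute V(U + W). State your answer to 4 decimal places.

E[U] = 1.5,  E[W] = -1.6,  E[UW] = -3.6
V(U) = 4.5 − (1.5)² = 2.25;  V(W) = 20 − (-1.6)² = 17.44
cov(U,W) = -3.6 − (1.5)(-1.6) = -1.2
V(U + W) = (1)²·2.25 + (1)²·17.44 + 2·(1)·(1)·-1.2 = 17.29

17.2900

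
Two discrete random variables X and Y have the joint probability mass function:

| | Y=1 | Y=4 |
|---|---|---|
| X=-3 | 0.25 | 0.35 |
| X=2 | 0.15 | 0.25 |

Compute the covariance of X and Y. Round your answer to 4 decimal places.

0.1500

E[X] = -1,  E[Y] = 2.8
E[XY] = -2.65
cov(X,Y) = E[XY] − E[X]E[Y] = -2.65 − (-1)(2.8) = 0.15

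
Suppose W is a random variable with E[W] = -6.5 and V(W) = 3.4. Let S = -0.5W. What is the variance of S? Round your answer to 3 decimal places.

V(-0.5W) = (-0.5)²·V(W) = 0.25·3.4 = 0.85

0.850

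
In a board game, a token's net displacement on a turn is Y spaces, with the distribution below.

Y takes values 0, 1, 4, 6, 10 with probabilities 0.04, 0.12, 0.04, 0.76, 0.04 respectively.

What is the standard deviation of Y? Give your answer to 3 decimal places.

E[Y] = (0)(0.04) + (1)(0.12) + (4)(0.04) + (6)(0.76) + (10)(0.04) = 5.24
E[Y²] = (0)²(0.04) + (1)²(0.12) + (4)²(0.04) + (6)²(0.76) + (10)²(0.04) = 32.12
Var(Y) = E[Y²] − (E[Y])² = 32.12 − (5.24)² = 4.6624
σ(Y) = √4.6624 ≈ 2.159

2.159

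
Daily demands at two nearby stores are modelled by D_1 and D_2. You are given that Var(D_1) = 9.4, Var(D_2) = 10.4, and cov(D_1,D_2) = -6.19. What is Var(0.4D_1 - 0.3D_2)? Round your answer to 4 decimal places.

Var(0.4D_1 - 0.3D_2) = (0.4)²·Var(D_1) + (-0.3)²·Var(D_2) + 2·(0.4)·(-0.3)·cov(D_1,D_2)
= 0.16·9.4 + 0.09·10.4 + -0.24·-6.19 = 3.9256

3.9256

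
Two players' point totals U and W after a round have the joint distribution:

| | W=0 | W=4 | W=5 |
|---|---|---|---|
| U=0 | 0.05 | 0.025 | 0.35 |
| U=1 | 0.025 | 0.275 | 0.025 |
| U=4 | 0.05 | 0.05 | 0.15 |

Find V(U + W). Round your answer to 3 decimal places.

E[U] = 1.325,  E[W] = 4.025,  E[UW] = 5.025
V(U) = 4.325 − (1.325)² = 2.569375;  V(W) = 18.725 − (4.025)² = 2.524375
Cov(U,W) = 5.025 − (1.325)(4.025) = -0.308125
V(U + W) = (1)²·2.569375 + (1)²·2.524375 + 2·(1)·(1)·-0.308125 = 4.4775

4.478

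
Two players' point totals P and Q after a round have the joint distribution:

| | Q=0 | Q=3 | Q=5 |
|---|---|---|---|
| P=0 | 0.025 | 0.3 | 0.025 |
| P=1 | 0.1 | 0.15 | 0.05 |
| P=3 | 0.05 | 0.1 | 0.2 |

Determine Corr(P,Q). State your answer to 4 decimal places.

E[P] = 1.35,  E[Q] = 3.025
E[PQ] = 4.6
Cov(P,Q) = E[PQ] − E[P]E[Q] = 4.6 − (1.35)(3.025) = 0.51625
V(P) = 1.6275,  V(Q) = 2.674375
ρ = 0.51625 / √(1.6275·2.674375) ≈ 0.2475

0.2475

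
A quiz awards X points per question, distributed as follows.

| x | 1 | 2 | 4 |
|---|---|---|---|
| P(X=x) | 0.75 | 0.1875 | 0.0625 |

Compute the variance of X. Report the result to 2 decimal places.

E[X] = (1)(0.75) + (2)(0.1875) + (4)(0.0625) = 1.375
E[X²] = (1)²(0.75) + (2)²(0.1875) + (4)²(0.0625) = 2.5
Var(X) = E[X²] − (E[X])² = 2.5 − (1.375)² = 0.609375

0.61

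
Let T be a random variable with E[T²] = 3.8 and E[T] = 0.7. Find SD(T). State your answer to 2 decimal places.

Var(T) = 3.8 − (0.7)² = 3.31
SD(T) = √3.31 ≈ 1.82

1.82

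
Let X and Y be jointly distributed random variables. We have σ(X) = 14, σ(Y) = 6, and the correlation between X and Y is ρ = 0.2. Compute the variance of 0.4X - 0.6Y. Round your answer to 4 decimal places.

36.2560

V(X) = (14)² = 196;  V(Y) = (6)² = 36
cov(X,Y) = ρ·σ(X)·σ(Y) = 0.2·14·6 = 16.8
V(0.4X - 0.6Y) = (0.4)²·V(X) + (-0.6)²·V(Y) + 2·(0.4)·(-0.6)·cov(X,Y)
= 0.16·196 + 0.36·36 + -0.48·16.8 = 36.256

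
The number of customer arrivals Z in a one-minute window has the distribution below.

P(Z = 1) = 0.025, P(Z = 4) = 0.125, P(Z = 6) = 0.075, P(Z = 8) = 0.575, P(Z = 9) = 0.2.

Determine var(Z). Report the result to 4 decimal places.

E[Z] = (1)(0.025) + (4)(0.125) + (6)(0.075) + (8)(0.575) + (9)(0.2) = 7.375
E[Z²] = (1)²(0.025) + (4)²(0.125) + (6)²(0.075) + (8)²(0.575) + (9)²(0.2) = 57.725
var(Z) = E[Z²] − (E[Z])² = 57.725 − (7.375)² = 3.334375

3.3344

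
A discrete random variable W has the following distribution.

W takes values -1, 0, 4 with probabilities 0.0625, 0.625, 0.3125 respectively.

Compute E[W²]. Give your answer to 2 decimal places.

5.06

E[W²] = (-1)²(0.0625) + (0)²(0.625) + (4)²(0.3125) = 5.0625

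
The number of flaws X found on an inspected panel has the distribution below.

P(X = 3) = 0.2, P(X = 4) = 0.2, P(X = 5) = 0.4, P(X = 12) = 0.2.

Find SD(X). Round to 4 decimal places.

E[X] = (3)(0.2) + (4)(0.2) + (5)(0.4) + (12)(0.2) = 5.8
E[X²] = (3)²(0.2) + (4)²(0.2) + (5)²(0.4) + (12)²(0.2) = 43.8
var(X) = E[X²] − (E[X])² = 43.8 − (5.8)² = 10.16
SD(X) = √10.16 ≈ 3.1875

3.1875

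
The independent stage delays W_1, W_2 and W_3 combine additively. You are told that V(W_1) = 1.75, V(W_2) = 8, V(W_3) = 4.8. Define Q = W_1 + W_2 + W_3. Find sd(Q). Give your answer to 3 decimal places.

By independence, V(Q) = (1)²V(W_1) + (1)²V(W_2) + (1)²V(W_3)
= (1)²·1.75 + (1)²·8 + (1)²·4.8 = 14.55
sd(Q) = √14.55 ≈ 3.814

3.814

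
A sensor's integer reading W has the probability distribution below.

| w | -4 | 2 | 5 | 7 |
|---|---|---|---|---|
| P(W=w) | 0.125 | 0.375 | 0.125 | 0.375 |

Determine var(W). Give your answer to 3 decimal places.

E[W] = (-4)(0.125) + (2)(0.375) + (5)(0.125) + (7)(0.375) = 3.5
E[W²] = (-4)²(0.125) + (2)²(0.375) + (5)²(0.125) + (7)²(0.375) = 25
var(W) = E[W²] − (E[W])² = 25 − (3.5)² = 12.75

12.750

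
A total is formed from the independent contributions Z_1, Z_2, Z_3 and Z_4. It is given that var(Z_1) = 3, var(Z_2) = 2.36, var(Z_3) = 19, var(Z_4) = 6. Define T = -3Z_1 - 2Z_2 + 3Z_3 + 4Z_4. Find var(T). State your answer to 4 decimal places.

By independence, var(T) = (-3)²var(Z_1) + (-2)²var(Z_2) + (3)²var(Z_3) + (4)²var(Z_4)
= (-3)²·3 + (-2)²·2.36 + (3)²·19 + (4)²·6 = 303.44

303.4400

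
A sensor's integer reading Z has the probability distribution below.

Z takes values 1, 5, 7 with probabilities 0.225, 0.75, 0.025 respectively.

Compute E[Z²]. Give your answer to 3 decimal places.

20.200

E[Z²] = (1)²(0.225) + (5)²(0.75) + (7)²(0.025) = 20.2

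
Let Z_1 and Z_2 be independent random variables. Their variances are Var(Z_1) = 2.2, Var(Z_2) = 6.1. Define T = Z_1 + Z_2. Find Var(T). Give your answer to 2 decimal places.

8.30

By independence, Var(T) = (1)²Var(Z_1) + (1)²Var(Z_2)
= (1)²·2.2 + (1)²·6.1 = 8.3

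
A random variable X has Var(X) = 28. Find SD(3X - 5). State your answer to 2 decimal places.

Var(3X - 5) = (3)²·28 = 252
SD(3X - 5) = √252 ≈ 15.87

15.87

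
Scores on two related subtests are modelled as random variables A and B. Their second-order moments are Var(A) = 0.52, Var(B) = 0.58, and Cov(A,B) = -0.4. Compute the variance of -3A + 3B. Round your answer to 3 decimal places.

Var(-3A + 3B) = (-3)²·Var(A) + (3)²·Var(B) + 2·(-3)·(3)·Cov(A,B)
= 9·0.52 + 9·0.58 + -18·-0.4 = 17.1

17.100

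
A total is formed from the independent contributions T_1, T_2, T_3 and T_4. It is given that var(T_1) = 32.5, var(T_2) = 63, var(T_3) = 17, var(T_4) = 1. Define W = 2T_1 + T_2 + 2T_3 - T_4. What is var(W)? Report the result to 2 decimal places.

262.00

By independence, var(W) = (2)²var(T_1) + (1)²var(T_2) + (2)²var(T_3) + (-1)²var(T_4)
= (2)²·32.5 + (1)²·63 + (2)²·17 + (-1)²·1 = 262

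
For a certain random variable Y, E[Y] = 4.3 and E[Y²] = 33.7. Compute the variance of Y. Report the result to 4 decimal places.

15.2100

Var(Y) = 33.7 − (4.3)² = 15.21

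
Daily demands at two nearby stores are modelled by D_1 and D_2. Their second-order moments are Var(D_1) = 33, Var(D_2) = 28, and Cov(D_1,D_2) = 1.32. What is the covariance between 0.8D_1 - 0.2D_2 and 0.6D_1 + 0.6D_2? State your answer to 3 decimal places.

12.955

Cov(0.8D_1 - 0.2D_2, 0.6D_1 + 0.6D_2) = (0.8)(0.6)Var(D_1) + (-0.2)(0.6)Var(D_2) + [(0.8)(0.6) + (-0.2)(0.6)]Cov(D_1,D_2)
= 0.48·33 + -0.12·28 + 0.36·1.32 = 12.9552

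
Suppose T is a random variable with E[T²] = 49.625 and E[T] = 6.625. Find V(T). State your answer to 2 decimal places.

5.73

V(T) = 49.625 − (6.625)² = 5.734375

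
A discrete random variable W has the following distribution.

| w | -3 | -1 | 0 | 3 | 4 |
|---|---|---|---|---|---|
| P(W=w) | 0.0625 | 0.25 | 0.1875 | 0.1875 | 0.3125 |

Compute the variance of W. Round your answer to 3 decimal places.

5.609

E[W] = (-3)(0.0625) + (-1)(0.25) + (0)(0.1875) + (3)(0.1875) + (4)(0.3125) = 1.375
E[W²] = (-3)²(0.0625) + (-1)²(0.25) + (0)²(0.1875) + (3)²(0.1875) + (4)²(0.3125) = 7.5
V(W) = E[W²] − (E[W])² = 7.5 − (1.375)² = 5.609375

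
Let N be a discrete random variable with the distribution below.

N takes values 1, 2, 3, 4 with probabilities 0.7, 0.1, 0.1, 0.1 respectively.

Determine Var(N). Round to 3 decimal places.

E[N] = (1)(0.7) + (2)(0.1) + (3)(0.1) + (4)(0.1) = 1.6
E[N²] = (1)²(0.7) + (2)²(0.1) + (3)²(0.1) + (4)²(0.1) = 3.6
Var(N) = E[N²] − (E[N])² = 3.6 − (1.6)² = 1.04

1.040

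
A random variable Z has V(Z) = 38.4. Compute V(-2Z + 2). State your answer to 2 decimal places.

V(-2Z + 2) = (-2)²·V(Z) = 4·38.4 = 153.6

153.60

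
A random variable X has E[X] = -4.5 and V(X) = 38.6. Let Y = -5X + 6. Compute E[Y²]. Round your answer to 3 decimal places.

E[-5X + 6] = -5·-4.5 + 6 = 28.5
V(-5X + 6) = (-5)²·38.6 = 965
E[Y²] = V(Y) + (E[Y])² = 965 + (28.5)² = 1777.25

1777.250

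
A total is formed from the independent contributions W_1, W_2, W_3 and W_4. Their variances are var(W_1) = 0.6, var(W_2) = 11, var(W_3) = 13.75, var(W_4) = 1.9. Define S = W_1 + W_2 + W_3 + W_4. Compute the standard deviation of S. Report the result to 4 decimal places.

5.2202

By independence, var(S) = (1)²var(W_1) + (1)²var(W_2) + (1)²var(W_3) + (1)²var(W_4)
= (1)²·0.6 + (1)²·11 + (1)²·13.75 + (1)²·1.9 = 27.25
SD(S) = √27.25 ≈ 5.2202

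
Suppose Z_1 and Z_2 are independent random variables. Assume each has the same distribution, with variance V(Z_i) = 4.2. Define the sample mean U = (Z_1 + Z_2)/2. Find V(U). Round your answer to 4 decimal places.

By independence, V(U) = (0.5)²V(Z_1) + (0.5)²V(Z_2)
= (0.5)²·4.2 + (0.5)²·4.2 = 2.1

2.1000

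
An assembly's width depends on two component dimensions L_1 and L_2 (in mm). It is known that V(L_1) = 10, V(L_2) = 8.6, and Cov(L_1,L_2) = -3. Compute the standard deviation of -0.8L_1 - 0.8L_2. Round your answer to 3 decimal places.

V(-0.8L_1 - 0.8L_2) = (-0.8)²·V(L_1) + (-0.8)²·V(L_2) + 2·(-0.8)·(-0.8)·Cov(L_1,L_2)
= 0.64·10 + 0.64·8.6 + 1.28·-3 = 8.064
σ(-0.8L_1 - 0.8L_2) = √8.064 ≈ 2.840

2.840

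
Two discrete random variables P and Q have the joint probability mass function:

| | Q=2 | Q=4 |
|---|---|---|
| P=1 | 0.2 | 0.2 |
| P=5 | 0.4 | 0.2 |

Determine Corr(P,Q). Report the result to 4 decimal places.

-0.1667

E[P] = 3.4,  E[Q] = 2.8
E[PQ] = 9.2
cov(P,Q) = E[PQ] − E[P]E[Q] = 9.2 − (3.4)(2.8) = -0.32
var(P) = 3.84,  var(Q) = 0.96
ρ = -0.32 / √(3.84·0.96) ≈ -0.1667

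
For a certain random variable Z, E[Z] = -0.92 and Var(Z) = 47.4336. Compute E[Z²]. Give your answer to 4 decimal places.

E[Z²] = Var(Z) + (E[Z])² = 47.4336 + (-0.92)² = 48.28

48.2800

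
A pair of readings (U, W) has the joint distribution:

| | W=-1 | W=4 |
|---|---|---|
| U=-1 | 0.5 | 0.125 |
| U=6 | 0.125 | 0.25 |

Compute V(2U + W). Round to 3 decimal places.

E[U] = 1.625,  E[W] = 0.875,  E[UW] = 5.25
V(U) = 14.125 − (1.625)² = 11.484375;  V(W) = 6.625 − (0.875)² = 5.859375
Cov(U,W) = 5.25 − (1.625)(0.875) = 3.828125
V(2U + W) = (2)²·11.484375 + (1)²·5.859375 + 2·(2)·(1)·3.828125 = 67.109375

67.109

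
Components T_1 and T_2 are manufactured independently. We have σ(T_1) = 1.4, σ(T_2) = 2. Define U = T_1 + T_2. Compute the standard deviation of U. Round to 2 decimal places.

2.44

Var(T_1) = 1.96, Var(T_2) = 4
By independence, Var(U) = (1)²Var(T_1) + (1)²Var(T_2)
= (1)²·1.96 + (1)²·4 = 5.96
σ(U) = √5.96 ≈ 2.44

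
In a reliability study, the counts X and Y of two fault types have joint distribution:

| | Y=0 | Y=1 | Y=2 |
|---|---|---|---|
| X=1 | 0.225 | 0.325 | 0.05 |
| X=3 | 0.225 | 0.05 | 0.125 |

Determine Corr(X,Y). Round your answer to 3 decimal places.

0.028

E[X] = 1.8,  E[Y] = 0.725
E[XY] = 1.325
Cov(X,Y) = E[XY] − E[X]E[Y] = 1.325 − (1.8)(0.725) = 0.02
Var(X) = 0.96,  Var(Y) = 0.549375
ρ = 0.02 / √(0.96·0.549375) ≈ 0.028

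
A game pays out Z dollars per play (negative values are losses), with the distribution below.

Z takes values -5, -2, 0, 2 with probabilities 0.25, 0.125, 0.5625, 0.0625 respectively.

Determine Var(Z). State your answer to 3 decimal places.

5.109

E[Z] = (-5)(0.25) + (-2)(0.125) + (0)(0.5625) + (2)(0.0625) = -1.375
E[Z²] = (-5)²(0.25) + (-2)²(0.125) + (0)²(0.5625) + (2)²(0.0625) = 7
Var(Z) = E[Z²] − (E[Z])² = 7 − (-1.375)² = 5.109375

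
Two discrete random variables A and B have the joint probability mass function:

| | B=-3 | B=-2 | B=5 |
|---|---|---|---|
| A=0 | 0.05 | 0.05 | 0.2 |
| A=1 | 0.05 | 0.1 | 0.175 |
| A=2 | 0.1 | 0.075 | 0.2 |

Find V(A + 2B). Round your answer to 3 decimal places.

E[A] = 1.075,  E[B] = 1.825,  E[AB] = 1.625
V(A) = 1.825 − (1.075)² = 0.669375;  V(B) = 17.075 − (1.825)² = 13.744375
Cov(A,B) = 1.625 − (1.075)(1.825) = -0.336875
V(A + 2B) = (1)²·0.669375 + (2)²·13.744375 + 2·(1)·(2)·-0.336875 = 54.299375

54.299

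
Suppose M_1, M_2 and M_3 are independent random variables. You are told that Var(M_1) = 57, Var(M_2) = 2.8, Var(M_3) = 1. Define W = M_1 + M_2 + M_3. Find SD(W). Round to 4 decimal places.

7.7974

By independence, Var(W) = (1)²Var(M_1) + (1)²Var(M_2) + (1)²Var(M_3)
= (1)²·57 + (1)²·2.8 + (1)²·1 = 60.8
SD(W) = √60.8 ≈ 7.7974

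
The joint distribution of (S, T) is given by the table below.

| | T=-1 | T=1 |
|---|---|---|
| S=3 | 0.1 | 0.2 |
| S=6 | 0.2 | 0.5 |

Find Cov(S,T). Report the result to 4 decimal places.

0.0600

E[S] = 5.1,  E[T] = 0.4
E[ST] = 2.1
Cov(S,T) = E[ST] − E[S]E[T] = 2.1 − (5.1)(0.4) = 0.06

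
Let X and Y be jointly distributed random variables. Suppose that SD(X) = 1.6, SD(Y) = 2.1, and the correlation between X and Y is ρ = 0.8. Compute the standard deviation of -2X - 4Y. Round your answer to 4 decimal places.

11.1269

var(X) = (1.6)² = 2.56;  var(Y) = (2.1)² = 4.41
cov(X,Y) = ρ·SD(X)·SD(Y) = 0.8·1.6·2.1 = 2.688
var(-2X - 4Y) = (-2)²·var(X) + (-4)²·var(Y) + 2·(-2)·(-4)·cov(X,Y)
= 4·2.56 + 16·4.41 + 16·2.688 = 123.808
SD(-2X - 4Y) = √123.808 ≈ 11.1269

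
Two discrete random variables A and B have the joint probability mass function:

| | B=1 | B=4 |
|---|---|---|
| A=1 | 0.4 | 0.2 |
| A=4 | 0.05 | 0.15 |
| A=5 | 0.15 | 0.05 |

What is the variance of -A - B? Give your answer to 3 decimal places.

5.740

E[A] = 2.4,  E[B] = 2.2,  E[AB] = 5.55
var(A) = 8.8 − (2.4)² = 3.04;  var(B) = 7 − (2.2)² = 2.16
Cov(A,B) = 5.55 − (2.4)(2.2) = 0.27
var(-A - B) = (-1)²·3.04 + (-1)²·2.16 + 2·(-1)·(-1)·0.27 = 5.74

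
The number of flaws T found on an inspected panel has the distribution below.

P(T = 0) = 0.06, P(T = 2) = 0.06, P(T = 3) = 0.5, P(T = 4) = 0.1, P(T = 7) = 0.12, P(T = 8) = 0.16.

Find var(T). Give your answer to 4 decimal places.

E[T] = (0)(0.06) + (2)(0.06) + (3)(0.5) + (4)(0.1) + (7)(0.12) + (8)(0.16) = 4.14
E[T²] = (0)²(0.06) + (2)²(0.06) + (3)²(0.5) + (4)²(0.1) + (7)²(0.12) + (8)²(0.16) = 22.46
var(T) = E[T²] − (E[T])² = 22.46 − (4.14)² = 5.3204

5.3204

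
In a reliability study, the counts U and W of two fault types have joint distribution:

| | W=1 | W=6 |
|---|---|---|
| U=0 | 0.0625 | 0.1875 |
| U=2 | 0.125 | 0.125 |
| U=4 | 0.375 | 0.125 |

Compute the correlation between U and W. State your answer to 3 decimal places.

E[U] = 2.5,  E[W] = 3.1875
E[UW] = 6.25
cov(U,W) = E[UW] − E[U]E[W] = 6.25 − (2.5)(3.1875) = -1.71875
V(U) = 2.75,  V(W) = 6.15234375
ρ = -1.71875 / √(2.75·6.15234375) ≈ -0.418

-0.418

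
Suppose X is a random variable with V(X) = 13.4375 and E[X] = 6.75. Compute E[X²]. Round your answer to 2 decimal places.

59.00

E[X²] = V(X) + (E[X])² = 13.4375 + (6.75)² = 59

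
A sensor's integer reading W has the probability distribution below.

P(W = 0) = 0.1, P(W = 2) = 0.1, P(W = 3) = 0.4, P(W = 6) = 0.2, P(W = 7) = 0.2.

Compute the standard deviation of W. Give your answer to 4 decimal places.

2.2361

E[W] = (0)(0.1) + (2)(0.1) + (3)(0.4) + (6)(0.2) + (7)(0.2) = 4
E[W²] = (0)²(0.1) + (2)²(0.1) + (3)²(0.4) + (6)²(0.2) + (7)²(0.2) = 21
V(W) = E[W²] − (E[W])² = 21 − (4)² = 5
σ(W) = √5 ≈ 2.2361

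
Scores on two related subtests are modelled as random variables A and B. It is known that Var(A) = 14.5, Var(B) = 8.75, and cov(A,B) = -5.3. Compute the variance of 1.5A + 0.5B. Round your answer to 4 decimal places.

26.8625

Var(1.5A + 0.5B) = (1.5)²·Var(A) + (0.5)²·Var(B) + 2·(1.5)·(0.5)·cov(A,B)
= 2.25·14.5 + 0.25·8.75 + 1.5·-5.3 = 26.8625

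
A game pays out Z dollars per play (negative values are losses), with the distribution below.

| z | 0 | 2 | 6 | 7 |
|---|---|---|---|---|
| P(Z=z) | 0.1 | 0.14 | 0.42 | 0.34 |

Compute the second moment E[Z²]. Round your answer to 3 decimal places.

E[Z²] = (0)²(0.1) + (2)²(0.14) + (6)²(0.42) + (7)²(0.34) = 32.34

32.340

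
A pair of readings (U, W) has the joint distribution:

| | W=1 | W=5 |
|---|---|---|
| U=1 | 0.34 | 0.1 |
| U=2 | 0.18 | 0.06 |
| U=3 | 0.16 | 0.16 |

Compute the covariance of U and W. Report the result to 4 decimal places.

0.3936

E[U] = 1.88,  E[W] = 2.28
E[UW] = 4.68
cov(U,W) = E[UW] − E[U]E[W] = 4.68 − (1.88)(2.28) = 0.3936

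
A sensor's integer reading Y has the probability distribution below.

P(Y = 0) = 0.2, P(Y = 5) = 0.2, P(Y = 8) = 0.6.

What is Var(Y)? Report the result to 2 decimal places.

9.76

E[Y] = (0)(0.2) + (5)(0.2) + (8)(0.6) = 5.8
E[Y²] = (0)²(0.2) + (5)²(0.2) + (8)²(0.6) = 43.4
Var(Y) = E[Y²] − (E[Y])² = 43.4 − (5.8)² = 9.76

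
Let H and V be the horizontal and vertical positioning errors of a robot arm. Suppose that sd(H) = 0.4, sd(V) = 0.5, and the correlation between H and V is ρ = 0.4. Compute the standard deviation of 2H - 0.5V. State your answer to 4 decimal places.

Var(H) = (0.4)² = 0.16;  Var(V) = (0.5)² = 0.25
cov(H,V) = ρ·sd(H)·sd(V) = 0.4·0.4·0.5 = 0.08
Var(2H - 0.5V) = (2)²·Var(H) + (-0.5)²·Var(V) + 2·(2)·(-0.5)·cov(H,V)
= 4·0.16 + 0.25·0.25 + -2·0.08 = 0.5425
sd(2H - 0.5V) = √0.5425 ≈ 0.7365

0.7365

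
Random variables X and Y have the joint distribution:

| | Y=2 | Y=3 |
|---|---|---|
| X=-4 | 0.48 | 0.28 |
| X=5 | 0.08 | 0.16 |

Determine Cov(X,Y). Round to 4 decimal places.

0.4896

E[X] = -1.84,  E[Y] = 2.44
E[XY] = -4
Cov(X,Y) = E[XY] − E[X]E[Y] = -4 − (-1.84)(2.44) = 0.4896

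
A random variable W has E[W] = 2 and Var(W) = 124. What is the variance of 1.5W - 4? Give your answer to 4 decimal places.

Var(1.5W - 4) = (1.5)²·Var(W) = 2.25·124 = 279

279.0000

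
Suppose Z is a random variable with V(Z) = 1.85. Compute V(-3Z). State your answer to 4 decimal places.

V(-3Z) = (-3)²·V(Z) = 9·1.85 = 16.65

16.6500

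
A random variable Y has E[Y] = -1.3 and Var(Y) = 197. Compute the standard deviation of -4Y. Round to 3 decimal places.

56.143

Var(-4Y) = (-4)²·197 = 3152
SD(-4Y) = √3152 ≈ 56.143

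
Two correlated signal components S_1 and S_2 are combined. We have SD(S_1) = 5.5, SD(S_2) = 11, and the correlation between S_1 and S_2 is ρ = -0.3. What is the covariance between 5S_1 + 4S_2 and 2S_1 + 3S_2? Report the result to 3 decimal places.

1337.050

Var(S_1) = (5.5)² = 30.25;  Var(S_2) = (11)² = 121
Cov(S_1,S_2) = ρ·SD(S_1)·SD(S_2) = -0.3·5.5·11 = -18.15
Cov(5S_1 + 4S_2, 2S_1 + 3S_2) = (5)(2)Var(S_1) + (4)(3)Var(S_2) + [(5)(3) + (4)(2)]Cov(S_1,S_2)
= 10·30.25 + 12·121 + 23·-18.15 = 1337.05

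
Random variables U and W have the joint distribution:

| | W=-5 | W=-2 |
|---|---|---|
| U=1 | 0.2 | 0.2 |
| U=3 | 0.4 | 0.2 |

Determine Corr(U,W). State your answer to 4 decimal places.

E[U] = 2.2,  E[W] = -3.8
E[UW] = -8.6
Cov(U,W) = E[UW] − E[U]E[W] = -8.6 − (2.2)(-3.8) = -0.24
Var(U) = 0.96,  Var(W) = 2.16
ρ = -0.24 / √(0.96·2.16) ≈ -0.1667

-0.1667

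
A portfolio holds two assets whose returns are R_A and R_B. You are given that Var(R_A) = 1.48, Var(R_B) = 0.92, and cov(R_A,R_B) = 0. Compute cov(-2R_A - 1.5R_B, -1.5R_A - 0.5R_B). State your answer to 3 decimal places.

5.130

cov(-2R_A - 1.5R_B, -1.5R_A - 0.5R_B) = (-2)(-1.5)Var(R_A) + (-1.5)(-0.5)Var(R_B) + [(-2)(-0.5) + (-1.5)(-1.5)]cov(R_A,R_B)
= 3·1.48 + 0.75·0.92 + 3.25·0 = 5.13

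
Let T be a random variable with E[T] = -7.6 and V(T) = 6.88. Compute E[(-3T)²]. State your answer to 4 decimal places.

581.7600

E[-3T] = -3·-7.6 = 22.8
V(-3T) = (-3)²·6.88 = 61.92
E[(-3T)²] = V((-3T)) + (E[(-3T)])² = 61.92 + (22.8)² = 581.76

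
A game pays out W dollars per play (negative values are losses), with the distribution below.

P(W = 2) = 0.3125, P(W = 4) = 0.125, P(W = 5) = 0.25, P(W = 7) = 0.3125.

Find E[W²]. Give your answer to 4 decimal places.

24.8125

E[W²] = (2)²(0.3125) + (4)²(0.125) + (5)²(0.25) + (7)²(0.3125) = 24.8125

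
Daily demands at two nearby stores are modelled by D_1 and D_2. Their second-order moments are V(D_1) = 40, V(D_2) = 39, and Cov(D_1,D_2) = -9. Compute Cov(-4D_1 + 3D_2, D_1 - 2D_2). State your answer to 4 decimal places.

-493.0000

Cov(-4D_1 + 3D_2, D_1 - 2D_2) = (-4)(1)V(D_1) + (3)(-2)V(D_2) + [(-4)(-2) + (3)(1)]Cov(D_1,D_2)
= -4·40 + -6·39 + 11·-9 = -493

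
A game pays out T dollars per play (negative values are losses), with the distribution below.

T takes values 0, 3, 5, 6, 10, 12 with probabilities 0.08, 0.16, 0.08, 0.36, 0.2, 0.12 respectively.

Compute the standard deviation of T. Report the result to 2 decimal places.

E[T] = (0)(0.08) + (3)(0.16) + (5)(0.08) + (6)(0.36) + (10)(0.2) + (12)(0.12) = 6.48
E[T²] = (0)²(0.08) + (3)²(0.16) + (5)²(0.08) + (6)²(0.36) + (10)²(0.2) + (12)²(0.12) = 53.68
var(T) = E[T²] − (E[T])² = 53.68 − (6.48)² = 11.6896
σ(T) = √11.6896 ≈ 3.42

3.42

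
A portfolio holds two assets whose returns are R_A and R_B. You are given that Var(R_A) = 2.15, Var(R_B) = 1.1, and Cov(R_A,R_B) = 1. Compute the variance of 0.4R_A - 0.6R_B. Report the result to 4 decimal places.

Var(0.4R_A - 0.6R_B) = (0.4)²·Var(R_A) + (-0.6)²·Var(R_B) + 2·(0.4)·(-0.6)·Cov(R_A,R_B)
= 0.16·2.15 + 0.36·1.1 + -0.48·1 = 0.26

0.2600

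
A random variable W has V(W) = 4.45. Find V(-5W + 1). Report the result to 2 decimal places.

111.25

V(-5W + 1) = (-5)²·V(W) = 25·4.45 = 111.25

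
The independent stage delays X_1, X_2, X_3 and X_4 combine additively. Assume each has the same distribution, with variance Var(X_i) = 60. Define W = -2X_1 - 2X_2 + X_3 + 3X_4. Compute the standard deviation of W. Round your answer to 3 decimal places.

By independence, Var(W) = (-2)²Var(X_1) + (-2)²Var(X_2) + (1)²Var(X_3) + (3)²Var(X_4)
= (-2)²·60 + (-2)²·60 + (1)²·60 + (3)²·60 = 1080
σ(W) = √1080 ≈ 32.863

32.863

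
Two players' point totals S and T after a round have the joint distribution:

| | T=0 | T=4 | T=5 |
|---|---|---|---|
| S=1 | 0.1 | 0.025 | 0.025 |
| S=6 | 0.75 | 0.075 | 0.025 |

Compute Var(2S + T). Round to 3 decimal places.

12.628

E[S] = 5.25,  E[T] = 0.65,  E[ST] = 2.775
Var(S) = 30.75 − (5.25)² = 3.1875;  Var(T) = 2.85 − (0.65)² = 2.4275
Cov(S,T) = 2.775 − (5.25)(0.65) = -0.6375
Var(2S + T) = (2)²·3.1875 + (1)²·2.4275 + 2·(2)·(1)·-0.6375 = 12.6275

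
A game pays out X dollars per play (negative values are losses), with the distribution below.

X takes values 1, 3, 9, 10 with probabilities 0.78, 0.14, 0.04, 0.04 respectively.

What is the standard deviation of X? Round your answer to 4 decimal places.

E[X] = (1)(0.78) + (3)(0.14) + (9)(0.04) + (10)(0.04) = 1.96
E[X²] = (1)²(0.78) + (3)²(0.14) + (9)²(0.04) + (10)²(0.04) = 9.28
var(X) = E[X²] − (E[X])² = 9.28 − (1.96)² = 5.4384
sd(X) = √5.4384 ≈ 2.3320

2.3320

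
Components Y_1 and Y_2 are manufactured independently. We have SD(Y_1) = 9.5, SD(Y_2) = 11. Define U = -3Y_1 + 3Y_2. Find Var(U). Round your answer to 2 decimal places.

1901.25

Var(Y_1) = 90.25, Var(Y_2) = 121
By independence, Var(U) = (-3)²Var(Y_1) + (3)²Var(Y_2)
= (-3)²·90.25 + (3)²·121 = 1901.25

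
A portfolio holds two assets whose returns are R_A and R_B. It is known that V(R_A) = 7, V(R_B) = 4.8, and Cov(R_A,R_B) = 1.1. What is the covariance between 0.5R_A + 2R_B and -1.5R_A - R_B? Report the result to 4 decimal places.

-18.7000

Cov(0.5R_A + 2R_B, -1.5R_A - R_B) = (0.5)(-1.5)V(R_A) + (2)(-1)V(R_B) + [(0.5)(-1) + (2)(-1.5)]Cov(R_A,R_B)
= -0.75·7 + -2·4.8 + -3.5·1.1 = -18.7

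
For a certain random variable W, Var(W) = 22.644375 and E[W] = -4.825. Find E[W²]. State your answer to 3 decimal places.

45.925

E[W²] = Var(W) + (E[W])² = 22.644375 + (-4.825)² = 45.925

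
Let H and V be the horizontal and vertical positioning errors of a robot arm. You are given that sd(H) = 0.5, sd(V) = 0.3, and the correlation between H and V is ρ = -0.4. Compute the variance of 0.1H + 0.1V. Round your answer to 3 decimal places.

0.002

var(H) = (0.5)² = 0.25;  var(V) = (0.3)² = 0.09
cov(H,V) = ρ·sd(H)·sd(V) = -0.4·0.5·0.3 = -0.06
var(0.1H + 0.1V) = (0.1)²·var(H) + (0.1)²·var(V) + 2·(0.1)·(0.1)·cov(H,V)
= 0.01·0.25 + 0.01·0.09 + 0.02·-0.06 = 0.0022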